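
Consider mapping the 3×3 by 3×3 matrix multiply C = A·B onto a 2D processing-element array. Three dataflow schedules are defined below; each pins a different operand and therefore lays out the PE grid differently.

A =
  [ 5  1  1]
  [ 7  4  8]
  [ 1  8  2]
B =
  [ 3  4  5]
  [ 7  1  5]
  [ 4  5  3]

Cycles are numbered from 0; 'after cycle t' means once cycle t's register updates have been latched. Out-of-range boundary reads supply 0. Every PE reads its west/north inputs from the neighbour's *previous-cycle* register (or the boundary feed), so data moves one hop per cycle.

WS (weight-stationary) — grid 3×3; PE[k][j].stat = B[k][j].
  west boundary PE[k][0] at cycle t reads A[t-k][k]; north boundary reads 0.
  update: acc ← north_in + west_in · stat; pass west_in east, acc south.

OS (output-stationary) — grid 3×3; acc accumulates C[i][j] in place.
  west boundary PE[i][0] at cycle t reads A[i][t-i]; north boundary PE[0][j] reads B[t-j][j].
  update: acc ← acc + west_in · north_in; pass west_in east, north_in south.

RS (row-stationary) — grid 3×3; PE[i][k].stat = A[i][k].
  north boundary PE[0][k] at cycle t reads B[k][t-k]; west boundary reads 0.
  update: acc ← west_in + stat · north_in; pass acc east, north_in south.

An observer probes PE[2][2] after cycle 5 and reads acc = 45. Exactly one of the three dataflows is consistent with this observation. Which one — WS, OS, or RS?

WS (3×3 grid), PE[2][2]:
  t=0 PE[2][2]: acc=0 h=0 v=0
  t=1 PE[2][2]: acc=0 h=0 v=0
  t=2 PE[2][2]: acc=0 h=0 v=0
  t=3 PE[2][2]: acc=0 h=0 v=0
  t=4 PE[2][2]: acc=33 h=1 v=33
  t=5 PE[2][2]: acc=79 h=8 v=79
OS (3×3 grid), PE[2][2]:
  t=0 PE[2][2]: acc=0 h=0 v=0
  t=1 PE[2][2]: acc=0 h=0 v=0
  t=2 PE[2][2]: acc=0 h=0 v=0
  t=3 PE[2][2]: acc=0 h=0 v=0
  t=4 PE[2][2]: acc=5 h=1 v=5
  t=5 PE[2][2]: acc=45 h=8 v=5
RS (3×3 grid), PE[2][2]:
  t=0 PE[2][2]: acc=0 h=0 v=0
  t=1 PE[2][2]: acc=0 h=0 v=0
  t=2 PE[2][2]: acc=0 h=0 v=0
  t=3 PE[2][2]: acc=0 h=0 v=0
  t=4 PE[2][2]: acc=67 h=67 v=4
  t=5 PE[2][2]: acc=22 h=22 v=5

dataflow = OS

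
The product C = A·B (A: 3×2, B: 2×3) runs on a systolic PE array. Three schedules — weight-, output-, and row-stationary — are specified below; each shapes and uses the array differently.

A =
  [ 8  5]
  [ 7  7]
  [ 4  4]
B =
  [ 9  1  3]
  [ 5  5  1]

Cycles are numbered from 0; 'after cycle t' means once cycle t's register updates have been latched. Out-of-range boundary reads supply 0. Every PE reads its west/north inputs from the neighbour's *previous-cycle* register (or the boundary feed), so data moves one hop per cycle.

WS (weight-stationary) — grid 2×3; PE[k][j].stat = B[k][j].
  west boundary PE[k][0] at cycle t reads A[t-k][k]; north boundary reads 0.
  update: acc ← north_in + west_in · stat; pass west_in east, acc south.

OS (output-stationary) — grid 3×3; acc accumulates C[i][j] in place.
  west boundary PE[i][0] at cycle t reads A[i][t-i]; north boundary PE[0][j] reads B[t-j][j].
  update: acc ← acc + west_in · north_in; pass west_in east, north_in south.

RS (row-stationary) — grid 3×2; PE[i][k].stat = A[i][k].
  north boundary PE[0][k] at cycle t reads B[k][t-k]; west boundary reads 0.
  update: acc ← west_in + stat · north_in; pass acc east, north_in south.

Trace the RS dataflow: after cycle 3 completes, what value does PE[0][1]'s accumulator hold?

PE[0][1].acc = 29

RS on a 3×2 grid — tracing PE[0][1] and its feeders:
  t=0 PE[0][0]: acc=72 h=72 v=9
  t=0 PE[0][1]: acc=0 h=0 v=0
  t=1 PE[0][0]: acc=8 h=8 v=1
  t=1 PE[0][1]: acc=97 h=97 v=5
  t=2 PE[0][0]: acc=24 h=24 v=3
  t=2 PE[0][1]: acc=33 h=33 v=5
  t=3 PE[0][0]: acc=0 h=0 v=0
  t=3 PE[0][1]: acc=29 h=29 v=1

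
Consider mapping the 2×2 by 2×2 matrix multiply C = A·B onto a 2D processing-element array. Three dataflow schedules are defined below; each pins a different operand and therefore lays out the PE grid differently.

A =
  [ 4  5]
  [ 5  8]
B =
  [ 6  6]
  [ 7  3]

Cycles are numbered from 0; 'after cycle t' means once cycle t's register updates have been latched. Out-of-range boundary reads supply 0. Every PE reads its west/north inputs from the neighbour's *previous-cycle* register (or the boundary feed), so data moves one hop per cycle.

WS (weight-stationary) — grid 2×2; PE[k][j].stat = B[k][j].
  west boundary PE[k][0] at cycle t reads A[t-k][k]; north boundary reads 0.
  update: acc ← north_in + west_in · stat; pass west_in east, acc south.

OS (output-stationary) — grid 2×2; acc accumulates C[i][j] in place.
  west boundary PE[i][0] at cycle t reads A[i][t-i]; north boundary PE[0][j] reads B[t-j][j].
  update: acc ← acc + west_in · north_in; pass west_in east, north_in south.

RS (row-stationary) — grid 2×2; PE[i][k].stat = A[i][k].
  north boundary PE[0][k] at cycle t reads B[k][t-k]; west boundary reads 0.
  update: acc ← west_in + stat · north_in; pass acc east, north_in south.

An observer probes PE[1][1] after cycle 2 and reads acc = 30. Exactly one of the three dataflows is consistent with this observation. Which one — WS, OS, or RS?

dataflow = OS

Under WS (2×2), PE[1][1]:
  0: (1,1).acc=0  regs=<0,0>
  1: (1,1).acc=0  regs=<0,0>
  2: (1,1).acc=39  regs=<5,39>
Under OS (2×2), PE[1][1]:
  0: (1,1).acc=0  regs=<0,0>
  1: (1,1).acc=0  regs=<0,0>
  2: (1,1).acc=30  regs=<5,6>
Under RS (2×2), PE[1][1]:
  0: (1,1).acc=0  regs=<0,0>
  1: (1,1).acc=0  regs=<0,0>
  2: (1,1).acc=86  regs=<86,7>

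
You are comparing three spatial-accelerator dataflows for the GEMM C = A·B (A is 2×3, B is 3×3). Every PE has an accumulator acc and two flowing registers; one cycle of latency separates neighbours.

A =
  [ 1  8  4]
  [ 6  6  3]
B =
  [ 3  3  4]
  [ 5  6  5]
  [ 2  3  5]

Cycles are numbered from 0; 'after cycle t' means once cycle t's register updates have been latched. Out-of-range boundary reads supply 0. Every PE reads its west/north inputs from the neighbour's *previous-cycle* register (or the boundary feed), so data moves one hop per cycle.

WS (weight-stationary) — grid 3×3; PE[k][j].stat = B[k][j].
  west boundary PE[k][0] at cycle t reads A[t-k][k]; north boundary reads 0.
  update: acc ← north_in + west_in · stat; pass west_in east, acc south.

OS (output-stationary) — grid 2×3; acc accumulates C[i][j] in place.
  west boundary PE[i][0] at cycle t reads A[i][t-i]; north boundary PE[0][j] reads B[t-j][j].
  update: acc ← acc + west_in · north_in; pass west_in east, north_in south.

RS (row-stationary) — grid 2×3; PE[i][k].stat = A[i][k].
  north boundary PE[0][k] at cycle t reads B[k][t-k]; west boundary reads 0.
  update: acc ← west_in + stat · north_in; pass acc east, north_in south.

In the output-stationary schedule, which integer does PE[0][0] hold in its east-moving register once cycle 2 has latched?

register = 4

OS 2×3: PE[0][0] cycle-by-cycle (with neighbour feeds):
  c0 r0c0: 3 / 1 / 3
  c1 r0c0: 43 / 8 / 5
  c2 r0c0: 51 / 4 / 2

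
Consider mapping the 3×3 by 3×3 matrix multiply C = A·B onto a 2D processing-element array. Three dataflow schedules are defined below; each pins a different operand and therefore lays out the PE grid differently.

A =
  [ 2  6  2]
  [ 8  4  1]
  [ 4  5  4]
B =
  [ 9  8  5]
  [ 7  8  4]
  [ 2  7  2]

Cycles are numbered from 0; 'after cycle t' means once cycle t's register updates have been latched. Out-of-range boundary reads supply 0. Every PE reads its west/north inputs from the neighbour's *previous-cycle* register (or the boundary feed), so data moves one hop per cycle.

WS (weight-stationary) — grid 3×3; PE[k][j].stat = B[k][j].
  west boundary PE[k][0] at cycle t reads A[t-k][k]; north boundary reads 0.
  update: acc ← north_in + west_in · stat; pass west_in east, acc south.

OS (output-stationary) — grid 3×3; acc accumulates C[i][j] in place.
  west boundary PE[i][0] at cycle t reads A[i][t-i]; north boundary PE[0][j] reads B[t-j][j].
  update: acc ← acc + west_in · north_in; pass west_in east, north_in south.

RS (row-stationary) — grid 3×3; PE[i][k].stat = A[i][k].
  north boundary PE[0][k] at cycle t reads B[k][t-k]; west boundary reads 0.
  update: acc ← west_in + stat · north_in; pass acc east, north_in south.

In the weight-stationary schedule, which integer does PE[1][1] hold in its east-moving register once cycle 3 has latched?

WS (3×3). Following PE[1][1] plus its west/north inputs:
  @0  [0,1]  acc 0  |  →0  ↓0
  @0  [1,0]  acc 0  |  →0  ↓0
  @0  [1,1]  acc 0  |  →0  ↓0
  @1  [0,1]  acc 16  |  →2  ↓16
  @1  [1,0]  acc 60  |  →6  ↓60
  @1  [1,1]  acc 0  |  →0  ↓0
  @2  [0,1]  acc 64  |  →8  ↓64
  @2  [1,0]  acc 100  |  →4  ↓100
  @2  [1,1]  acc 64  |  →6  ↓64
  @3  [0,1]  acc 32  |  →4  ↓32
  @3  [1,0]  acc 71  |  →5  ↓71
  @3  [1,1]  acc 96  |  →4  ↓96

register = 4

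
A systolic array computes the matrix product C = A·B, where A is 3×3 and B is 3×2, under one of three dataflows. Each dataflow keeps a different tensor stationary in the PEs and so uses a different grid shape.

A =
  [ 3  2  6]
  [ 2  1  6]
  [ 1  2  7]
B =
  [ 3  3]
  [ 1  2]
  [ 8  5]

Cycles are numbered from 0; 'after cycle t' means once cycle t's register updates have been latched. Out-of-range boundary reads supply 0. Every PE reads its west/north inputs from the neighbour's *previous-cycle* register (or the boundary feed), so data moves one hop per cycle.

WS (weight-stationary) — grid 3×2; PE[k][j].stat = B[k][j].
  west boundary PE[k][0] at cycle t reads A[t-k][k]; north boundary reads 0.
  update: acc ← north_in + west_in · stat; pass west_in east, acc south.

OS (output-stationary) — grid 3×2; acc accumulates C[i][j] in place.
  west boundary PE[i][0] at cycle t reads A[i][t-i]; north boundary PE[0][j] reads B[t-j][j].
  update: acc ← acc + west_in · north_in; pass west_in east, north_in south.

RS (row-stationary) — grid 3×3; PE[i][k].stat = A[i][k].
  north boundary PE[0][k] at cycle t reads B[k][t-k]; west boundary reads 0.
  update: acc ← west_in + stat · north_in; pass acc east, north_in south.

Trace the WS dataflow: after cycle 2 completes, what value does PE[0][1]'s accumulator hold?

WS (3×2). Following PE[0][1] plus its west/north inputs:
  after 0 — PE[0][0] acc=9, pass-E 3, pass-S 9
  after 0 — PE[0][1] acc=0, pass-E 0, pass-S 0
  after 1 — PE[0][0] acc=6, pass-E 2, pass-S 6
  after 1 — PE[0][1] acc=9, pass-E 3, pass-S 9
  after 2 — PE[0][0] acc=3, pass-E 1, pass-S 3
  after 2 — PE[0][1] acc=6, pass-E 2, pass-S 6

PE[0][1].acc = 6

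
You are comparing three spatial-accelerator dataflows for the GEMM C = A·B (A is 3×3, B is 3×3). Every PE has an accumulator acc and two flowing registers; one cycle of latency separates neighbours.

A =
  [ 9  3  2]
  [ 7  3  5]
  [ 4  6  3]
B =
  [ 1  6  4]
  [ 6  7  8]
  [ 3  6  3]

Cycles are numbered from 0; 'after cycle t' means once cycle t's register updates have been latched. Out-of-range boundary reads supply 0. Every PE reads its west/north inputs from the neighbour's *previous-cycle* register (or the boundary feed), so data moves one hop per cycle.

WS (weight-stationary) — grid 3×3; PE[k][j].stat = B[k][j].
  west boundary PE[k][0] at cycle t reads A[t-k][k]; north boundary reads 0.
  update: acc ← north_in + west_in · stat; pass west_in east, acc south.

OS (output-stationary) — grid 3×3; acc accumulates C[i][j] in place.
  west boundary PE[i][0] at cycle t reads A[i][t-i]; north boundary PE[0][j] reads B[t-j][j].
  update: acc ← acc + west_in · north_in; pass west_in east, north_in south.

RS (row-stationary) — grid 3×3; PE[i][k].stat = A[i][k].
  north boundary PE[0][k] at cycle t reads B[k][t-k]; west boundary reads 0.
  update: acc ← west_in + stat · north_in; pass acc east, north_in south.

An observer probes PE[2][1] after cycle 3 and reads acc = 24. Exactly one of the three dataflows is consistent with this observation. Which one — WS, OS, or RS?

dataflow = OS

WS (3×3 grid), PE[2][1]:
  0: (2,1).acc=0  regs=<0,0>
  1: (2,1).acc=0  regs=<0,0>
  2: (2,1).acc=0  regs=<0,0>
  3: (2,1).acc=87  regs=<2,87>
OS (3×3 grid), PE[2][1]:
  0: (2,1).acc=0  regs=<0,0>
  1: (2,1).acc=0  regs=<0,0>
  2: (2,1).acc=0  regs=<0,0>
  3: (2,1).acc=24  regs=<4,6>
RS (3×3 grid), PE[2][1]:
  0: (2,1).acc=0  regs=<0,0>
  1: (2,1).acc=0  regs=<0,0>
  2: (2,1).acc=0  regs=<0,0>
  3: (2,1).acc=40  regs=<40,6>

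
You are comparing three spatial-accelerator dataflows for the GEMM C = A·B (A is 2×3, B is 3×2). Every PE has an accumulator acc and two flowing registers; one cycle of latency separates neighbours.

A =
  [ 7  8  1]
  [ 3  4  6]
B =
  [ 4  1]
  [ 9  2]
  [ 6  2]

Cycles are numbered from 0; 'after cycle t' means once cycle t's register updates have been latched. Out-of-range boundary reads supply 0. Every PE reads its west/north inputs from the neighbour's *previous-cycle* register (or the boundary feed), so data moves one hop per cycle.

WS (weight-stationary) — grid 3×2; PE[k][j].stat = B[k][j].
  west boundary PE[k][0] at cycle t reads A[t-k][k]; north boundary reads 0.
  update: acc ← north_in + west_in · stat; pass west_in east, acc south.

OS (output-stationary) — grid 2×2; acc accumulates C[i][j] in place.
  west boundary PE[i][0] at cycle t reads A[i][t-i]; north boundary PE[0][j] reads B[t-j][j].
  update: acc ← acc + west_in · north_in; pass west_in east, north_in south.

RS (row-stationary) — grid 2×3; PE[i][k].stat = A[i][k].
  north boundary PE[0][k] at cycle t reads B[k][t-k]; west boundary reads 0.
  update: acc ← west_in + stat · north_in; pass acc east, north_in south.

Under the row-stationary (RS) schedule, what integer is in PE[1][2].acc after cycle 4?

RS (2×3). Following PE[1][2] plus its west/north inputs:
  step 0 · PE0,2: acc=0; fwd→0 fwd↓0
  step 0 · PE1,1: acc=0; fwd→0 fwd↓0
  step 0 · PE1,2: acc=0; fwd→0 fwd↓0
  step 1 · PE0,2: acc=0; fwd→0 fwd↓0
  step 1 · PE1,1: acc=0; fwd→0 fwd↓0
  step 1 · PE1,2: acc=0; fwd→0 fwd↓0
  step 2 · PE0,2: acc=106; fwd→106 fwd↓6
  step 2 · PE1,1: acc=48; fwd→48 fwd↓9
  step 2 · PE1,2: acc=0; fwd→0 fwd↓0
  step 3 · PE0,2: acc=25; fwd→25 fwd↓2
  step 3 · PE1,1: acc=11; fwd→11 fwd↓2
  step 3 · PE1,2: acc=84; fwd→84 fwd↓6
  step 4 · PE0,2: acc=0; fwd→0 fwd↓0
  step 4 · PE1,1: acc=0; fwd→0 fwd↓0
  step 4 · PE1,2: acc=23; fwd→23 fwd↓2

PE[1][2].acc = 23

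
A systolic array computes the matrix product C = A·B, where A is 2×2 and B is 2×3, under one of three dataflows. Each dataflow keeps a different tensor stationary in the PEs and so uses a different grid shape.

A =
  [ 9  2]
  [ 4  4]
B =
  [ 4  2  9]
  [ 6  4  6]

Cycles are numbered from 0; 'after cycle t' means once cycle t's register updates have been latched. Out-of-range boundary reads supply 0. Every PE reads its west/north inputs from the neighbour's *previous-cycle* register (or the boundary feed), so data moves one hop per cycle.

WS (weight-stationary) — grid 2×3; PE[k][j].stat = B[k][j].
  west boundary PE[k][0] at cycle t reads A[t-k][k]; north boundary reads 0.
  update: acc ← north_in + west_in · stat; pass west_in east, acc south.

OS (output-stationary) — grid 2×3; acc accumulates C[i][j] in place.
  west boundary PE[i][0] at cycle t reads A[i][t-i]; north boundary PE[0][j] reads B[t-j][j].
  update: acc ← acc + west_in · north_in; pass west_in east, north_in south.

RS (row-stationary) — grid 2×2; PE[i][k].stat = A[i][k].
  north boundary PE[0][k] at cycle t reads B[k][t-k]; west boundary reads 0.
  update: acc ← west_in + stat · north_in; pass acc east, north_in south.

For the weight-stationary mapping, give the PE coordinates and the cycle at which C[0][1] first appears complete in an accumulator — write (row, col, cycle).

(row, col, cycle) = (1, 1, 2)

WS — PE[1][1] is where C[0][1] collects:
  c0 r1c1: 0 / 0 / 0
  c1 r1c1: 0 / 0 / 0
  c2 r1c1: 26 / 2 / 26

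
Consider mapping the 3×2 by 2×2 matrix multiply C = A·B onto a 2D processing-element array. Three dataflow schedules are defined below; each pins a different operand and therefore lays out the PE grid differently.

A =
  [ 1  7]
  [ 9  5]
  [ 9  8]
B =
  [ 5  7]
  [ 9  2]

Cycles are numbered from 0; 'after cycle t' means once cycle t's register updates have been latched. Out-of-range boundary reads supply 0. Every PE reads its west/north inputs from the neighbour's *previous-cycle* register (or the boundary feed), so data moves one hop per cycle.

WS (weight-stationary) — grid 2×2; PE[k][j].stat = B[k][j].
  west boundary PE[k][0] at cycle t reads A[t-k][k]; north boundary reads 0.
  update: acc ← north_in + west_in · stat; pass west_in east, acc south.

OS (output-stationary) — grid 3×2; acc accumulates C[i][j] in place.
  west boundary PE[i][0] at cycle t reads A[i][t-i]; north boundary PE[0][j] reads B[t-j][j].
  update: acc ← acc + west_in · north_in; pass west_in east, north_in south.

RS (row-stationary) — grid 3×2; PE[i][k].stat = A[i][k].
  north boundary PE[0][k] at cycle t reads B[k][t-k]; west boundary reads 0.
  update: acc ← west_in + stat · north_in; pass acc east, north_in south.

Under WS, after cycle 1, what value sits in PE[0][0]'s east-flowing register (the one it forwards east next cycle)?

register = 9

WS (2×2). Following PE[0][0] plus its west/north inputs:
  c0 r0c0: 5 / 1 / 5
  c1 r0c0: 45 / 9 / 45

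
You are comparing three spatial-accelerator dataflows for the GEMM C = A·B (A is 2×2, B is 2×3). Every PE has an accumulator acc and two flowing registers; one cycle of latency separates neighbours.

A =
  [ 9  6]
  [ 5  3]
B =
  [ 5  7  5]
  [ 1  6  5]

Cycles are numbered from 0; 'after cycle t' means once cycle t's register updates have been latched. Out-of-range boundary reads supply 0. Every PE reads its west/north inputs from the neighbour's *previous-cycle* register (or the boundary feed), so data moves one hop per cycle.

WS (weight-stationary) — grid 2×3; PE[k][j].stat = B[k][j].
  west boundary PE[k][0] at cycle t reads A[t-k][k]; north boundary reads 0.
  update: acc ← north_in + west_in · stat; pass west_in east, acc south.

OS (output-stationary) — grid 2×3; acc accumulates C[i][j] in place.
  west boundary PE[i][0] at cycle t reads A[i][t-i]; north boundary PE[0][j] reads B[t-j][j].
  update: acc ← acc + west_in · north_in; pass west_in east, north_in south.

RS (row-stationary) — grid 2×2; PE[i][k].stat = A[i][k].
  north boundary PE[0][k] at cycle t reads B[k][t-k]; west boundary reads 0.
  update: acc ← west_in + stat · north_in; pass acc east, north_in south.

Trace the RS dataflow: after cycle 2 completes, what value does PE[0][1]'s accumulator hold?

RS 2×2: PE[0][1] cycle-by-cycle (with neighbour feeds):
  cycle 0: PE[0][0] → acc 45, east 45, south 5
  cycle 0: PE[0][1] → acc 0, east 0, south 0
  cycle 1: PE[0][0] → acc 63, east 63, south 7
  cycle 1: PE[0][1] → acc 51, east 51, south 1
  cycle 2: PE[0][0] → acc 45, east 45, south 5
  cycle 2: PE[0][1] → acc 99, east 99, south 6

PE[0][1].acc = 99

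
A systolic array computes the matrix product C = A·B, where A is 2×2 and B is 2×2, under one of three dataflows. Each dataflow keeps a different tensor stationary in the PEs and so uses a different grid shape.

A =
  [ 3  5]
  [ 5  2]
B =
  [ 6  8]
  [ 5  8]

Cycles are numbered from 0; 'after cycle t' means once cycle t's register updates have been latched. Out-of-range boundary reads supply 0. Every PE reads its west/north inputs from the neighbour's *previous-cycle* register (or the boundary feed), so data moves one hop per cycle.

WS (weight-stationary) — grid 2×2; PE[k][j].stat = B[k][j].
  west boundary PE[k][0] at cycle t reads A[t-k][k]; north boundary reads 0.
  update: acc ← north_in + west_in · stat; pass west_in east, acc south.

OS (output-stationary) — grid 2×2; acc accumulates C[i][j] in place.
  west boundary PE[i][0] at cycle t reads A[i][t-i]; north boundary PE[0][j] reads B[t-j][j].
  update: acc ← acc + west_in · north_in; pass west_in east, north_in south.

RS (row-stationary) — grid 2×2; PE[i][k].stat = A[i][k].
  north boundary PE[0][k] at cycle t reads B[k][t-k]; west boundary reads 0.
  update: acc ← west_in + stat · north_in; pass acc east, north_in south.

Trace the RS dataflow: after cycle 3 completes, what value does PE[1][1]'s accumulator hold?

RS (2×2). Following PE[1][1] plus its west/north inputs:
  after 0 — PE[0][1] acc=0, pass-E 0, pass-S 0
  after 0 — PE[1][0] acc=0, pass-E 0, pass-S 0
  after 0 — PE[1][1] acc=0, pass-E 0, pass-S 0
  after 1 — PE[0][1] acc=43, pass-E 43, pass-S 5
  after 1 — PE[1][0] acc=30, pass-E 30, pass-S 6
  after 1 — PE[1][1] acc=0, pass-E 0, pass-S 0
  after 2 — PE[0][1] acc=64, pass-E 64, pass-S 8
  after 2 — PE[1][0] acc=40, pass-E 40, pass-S 8
  after 2 — PE[1][1] acc=40, pass-E 40, pass-S 5
  after 3 — PE[0][1] acc=0, pass-E 0, pass-S 0
  after 3 — PE[1][0] acc=0, pass-E 0, pass-S 0
  after 3 — PE[1][1] acc=56, pass-E 56, pass-S 8

PE[1][1].acc = 56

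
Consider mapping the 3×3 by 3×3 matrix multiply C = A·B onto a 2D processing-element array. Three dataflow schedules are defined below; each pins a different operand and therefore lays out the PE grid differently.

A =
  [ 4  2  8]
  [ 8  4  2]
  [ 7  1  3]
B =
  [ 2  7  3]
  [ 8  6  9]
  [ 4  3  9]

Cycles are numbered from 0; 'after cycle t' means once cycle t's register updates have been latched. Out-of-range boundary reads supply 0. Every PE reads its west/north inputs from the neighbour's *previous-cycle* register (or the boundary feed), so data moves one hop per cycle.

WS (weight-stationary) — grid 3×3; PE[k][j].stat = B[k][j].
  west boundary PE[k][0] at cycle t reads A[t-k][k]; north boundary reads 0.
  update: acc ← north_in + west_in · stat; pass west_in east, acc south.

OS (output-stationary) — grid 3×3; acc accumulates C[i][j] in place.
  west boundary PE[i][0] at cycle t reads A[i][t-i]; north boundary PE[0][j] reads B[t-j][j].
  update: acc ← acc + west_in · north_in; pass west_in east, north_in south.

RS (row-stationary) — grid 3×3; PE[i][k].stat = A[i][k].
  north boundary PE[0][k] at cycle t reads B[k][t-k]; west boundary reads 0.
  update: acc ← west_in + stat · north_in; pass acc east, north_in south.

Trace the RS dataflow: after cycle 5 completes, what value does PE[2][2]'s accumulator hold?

Tracing RS — 3×3 array, target PE[2][2]:
  c0 r1c2: 0 / 0 / 0
  c0 r2c1: 0 / 0 / 0
  c0 r2c2: 0 / 0 / 0
  c1 r1c2: 0 / 0 / 0
  c1 r2c1: 0 / 0 / 0
  c1 r2c2: 0 / 0 / 0
  c2 r1c2: 0 / 0 / 0
  c2 r2c1: 0 / 0 / 0
  c2 r2c2: 0 / 0 / 0
  c3 r1c2: 56 / 56 / 4
  c3 r2c1: 22 / 22 / 8
  c3 r2c2: 0 / 0 / 0
  c4 r1c2: 86 / 86 / 3
  c4 r2c1: 55 / 55 / 6
  c4 r2c2: 34 / 34 / 4
  c5 r1c2: 78 / 78 / 9
  c5 r2c1: 30 / 30 / 9
  c5 r2c2: 64 / 64 / 3

PE[2][2].acc = 64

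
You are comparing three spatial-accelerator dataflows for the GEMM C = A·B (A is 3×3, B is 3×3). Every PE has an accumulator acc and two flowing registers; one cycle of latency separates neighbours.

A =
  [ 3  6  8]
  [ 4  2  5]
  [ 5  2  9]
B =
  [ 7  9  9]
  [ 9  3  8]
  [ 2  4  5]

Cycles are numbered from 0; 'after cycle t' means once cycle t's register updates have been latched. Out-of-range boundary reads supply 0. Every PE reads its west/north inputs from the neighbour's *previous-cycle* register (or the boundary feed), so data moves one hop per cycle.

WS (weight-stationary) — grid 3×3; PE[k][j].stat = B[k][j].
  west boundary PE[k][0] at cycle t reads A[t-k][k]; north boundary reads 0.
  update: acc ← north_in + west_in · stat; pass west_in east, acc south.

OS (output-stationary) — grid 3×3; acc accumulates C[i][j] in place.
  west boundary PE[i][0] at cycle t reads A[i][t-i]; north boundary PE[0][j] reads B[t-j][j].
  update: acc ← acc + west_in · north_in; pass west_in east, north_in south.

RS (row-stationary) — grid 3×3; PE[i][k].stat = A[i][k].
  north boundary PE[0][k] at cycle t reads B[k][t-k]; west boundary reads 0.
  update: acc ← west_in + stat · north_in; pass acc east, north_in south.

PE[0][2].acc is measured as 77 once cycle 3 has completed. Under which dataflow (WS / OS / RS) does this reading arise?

WS [3×3] PE[0][2] across cycles:
  @0  [0,2]  acc 0  |  →0  ↓0
  @1  [0,2]  acc 0  |  →0  ↓0
  @2  [0,2]  acc 27  |  →3  ↓27
  @3  [0,2]  acc 36  |  →4  ↓36
OS [3×3] PE[0][2] across cycles:
  @0  [0,2]  acc 0  |  →0  ↓0
  @1  [0,2]  acc 0  |  →0  ↓0
  @2  [0,2]  acc 27  |  →3  ↓9
  @3  [0,2]  acc 75  |  →6  ↓8
RS [3×3] PE[0][2] across cycles:
  @0  [0,2]  acc 0  |  →0  ↓0
  @1  [0,2]  acc 0  |  →0  ↓0
  @2  [0,2]  acc 91  |  →91  ↓2
  @3  [0,2]  acc 77  |  →77  ↓4

dataflow = RS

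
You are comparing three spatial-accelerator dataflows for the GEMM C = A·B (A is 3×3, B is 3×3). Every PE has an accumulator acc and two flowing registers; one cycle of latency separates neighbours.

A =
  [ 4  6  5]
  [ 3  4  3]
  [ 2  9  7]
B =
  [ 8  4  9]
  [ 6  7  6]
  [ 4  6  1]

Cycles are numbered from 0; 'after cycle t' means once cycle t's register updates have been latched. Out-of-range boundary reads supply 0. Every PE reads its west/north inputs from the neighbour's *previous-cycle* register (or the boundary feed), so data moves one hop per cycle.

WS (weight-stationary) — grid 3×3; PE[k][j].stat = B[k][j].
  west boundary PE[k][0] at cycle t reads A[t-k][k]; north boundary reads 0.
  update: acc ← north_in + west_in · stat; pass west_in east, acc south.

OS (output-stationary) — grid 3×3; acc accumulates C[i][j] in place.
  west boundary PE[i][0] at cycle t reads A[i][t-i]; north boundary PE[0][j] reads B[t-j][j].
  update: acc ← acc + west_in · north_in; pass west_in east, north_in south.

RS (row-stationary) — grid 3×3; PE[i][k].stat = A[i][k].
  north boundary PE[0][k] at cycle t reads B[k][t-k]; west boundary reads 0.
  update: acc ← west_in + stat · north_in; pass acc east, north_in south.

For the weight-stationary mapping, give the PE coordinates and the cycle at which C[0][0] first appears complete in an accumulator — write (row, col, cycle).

(row, col, cycle) = (2, 0, 2)

WS: C[0][0] accumulates in PE[2][0]:
  0: (2,0).acc=0  regs=<0,0>
  1: (2,0).acc=0  regs=<0,0>
  2: (2,0).acc=88  regs=<5,88>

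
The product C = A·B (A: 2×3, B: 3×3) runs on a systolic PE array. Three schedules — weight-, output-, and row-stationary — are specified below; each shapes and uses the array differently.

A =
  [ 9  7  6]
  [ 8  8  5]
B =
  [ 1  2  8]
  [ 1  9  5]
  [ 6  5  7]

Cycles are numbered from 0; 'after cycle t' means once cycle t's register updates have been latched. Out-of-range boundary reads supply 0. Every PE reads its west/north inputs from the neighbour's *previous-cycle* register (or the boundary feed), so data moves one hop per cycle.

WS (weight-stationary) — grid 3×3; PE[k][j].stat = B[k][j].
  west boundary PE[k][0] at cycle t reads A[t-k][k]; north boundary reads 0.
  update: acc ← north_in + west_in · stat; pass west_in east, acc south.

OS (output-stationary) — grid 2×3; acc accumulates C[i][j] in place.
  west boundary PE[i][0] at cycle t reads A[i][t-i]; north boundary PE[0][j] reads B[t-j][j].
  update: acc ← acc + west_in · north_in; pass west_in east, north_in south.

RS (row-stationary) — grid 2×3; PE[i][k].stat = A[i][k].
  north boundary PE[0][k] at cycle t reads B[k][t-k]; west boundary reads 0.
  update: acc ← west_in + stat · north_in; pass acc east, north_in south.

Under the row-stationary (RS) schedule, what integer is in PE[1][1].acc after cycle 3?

RS (2×3). Following PE[1][1] plus its west/north inputs:
  0: (0,1).acc=0  regs=<0,0>
  0: (1,0).acc=0  regs=<0,0>
  0: (1,1).acc=0  regs=<0,0>
  1: (0,1).acc=16  regs=<16,1>
  1: (1,0).acc=8  regs=<8,1>
  1: (1,1).acc=0  regs=<0,0>
  2: (0,1).acc=81  regs=<81,9>
  2: (1,0).acc=16  regs=<16,2>
  2: (1,1).acc=16  regs=<16,1>
  3: (0,1).acc=107  regs=<107,5>
  3: (1,0).acc=64  regs=<64,8>
  3: (1,1).acc=88  regs=<88,9>

PE[1][1].acc = 88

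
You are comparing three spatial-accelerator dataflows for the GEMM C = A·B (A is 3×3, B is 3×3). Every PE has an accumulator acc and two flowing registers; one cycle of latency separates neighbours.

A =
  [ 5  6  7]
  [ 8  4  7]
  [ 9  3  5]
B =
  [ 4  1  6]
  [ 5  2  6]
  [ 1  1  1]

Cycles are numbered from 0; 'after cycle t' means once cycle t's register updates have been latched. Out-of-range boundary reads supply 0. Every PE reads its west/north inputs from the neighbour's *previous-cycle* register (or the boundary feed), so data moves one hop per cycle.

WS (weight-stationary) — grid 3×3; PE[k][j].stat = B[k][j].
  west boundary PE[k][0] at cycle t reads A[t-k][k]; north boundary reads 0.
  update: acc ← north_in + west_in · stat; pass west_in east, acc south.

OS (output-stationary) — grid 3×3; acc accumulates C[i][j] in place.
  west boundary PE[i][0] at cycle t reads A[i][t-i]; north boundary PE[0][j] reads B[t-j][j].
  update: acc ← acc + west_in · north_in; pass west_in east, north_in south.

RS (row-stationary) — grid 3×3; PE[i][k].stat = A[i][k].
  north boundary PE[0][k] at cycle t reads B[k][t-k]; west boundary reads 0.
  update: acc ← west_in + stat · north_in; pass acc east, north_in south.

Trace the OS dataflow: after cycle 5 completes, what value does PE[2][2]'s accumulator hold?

OS 3×3: PE[2][2] cycle-by-cycle (with neighbour feeds):
  c0 r1c2: 0 / 0 / 0
  c0 r2c1: 0 / 0 / 0
  c0 r2c2: 0 / 0 / 0
  c1 r1c2: 0 / 0 / 0
  c1 r2c1: 0 / 0 / 0
  c1 r2c2: 0 / 0 / 0
  c2 r1c2: 0 / 0 / 0
  c2 r2c1: 0 / 0 / 0
  c2 r2c2: 0 / 0 / 0
  c3 r1c2: 48 / 8 / 6
  c3 r2c1: 9 / 9 / 1
  c3 r2c2: 0 / 0 / 0
  c4 r1c2: 72 / 4 / 6
  c4 r2c1: 15 / 3 / 2
  c4 r2c2: 54 / 9 / 6
  c5 r1c2: 79 / 7 / 1
  c5 r2c1: 20 / 5 / 1
  c5 r2c2: 72 / 3 / 6

PE[2][2].acc = 72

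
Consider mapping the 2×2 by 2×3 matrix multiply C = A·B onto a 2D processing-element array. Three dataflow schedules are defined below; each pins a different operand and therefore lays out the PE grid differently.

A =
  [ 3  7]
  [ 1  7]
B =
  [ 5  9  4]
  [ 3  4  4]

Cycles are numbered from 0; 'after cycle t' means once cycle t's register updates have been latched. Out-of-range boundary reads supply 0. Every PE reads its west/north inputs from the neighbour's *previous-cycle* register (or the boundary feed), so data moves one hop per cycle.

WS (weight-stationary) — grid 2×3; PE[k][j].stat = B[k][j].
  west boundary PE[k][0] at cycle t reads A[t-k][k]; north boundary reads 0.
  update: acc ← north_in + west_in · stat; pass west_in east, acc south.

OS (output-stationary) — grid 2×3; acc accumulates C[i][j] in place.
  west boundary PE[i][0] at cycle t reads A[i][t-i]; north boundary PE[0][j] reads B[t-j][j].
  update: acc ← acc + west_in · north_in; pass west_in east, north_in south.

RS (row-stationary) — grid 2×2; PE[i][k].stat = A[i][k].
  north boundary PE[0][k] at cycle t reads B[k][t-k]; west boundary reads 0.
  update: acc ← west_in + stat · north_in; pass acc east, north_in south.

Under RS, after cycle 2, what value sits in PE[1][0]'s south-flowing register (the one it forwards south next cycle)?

Tracing RS — 2×2 array, target PE[1][0]:
  @0  [0,0]  acc 15  |  →15  ↓5
  @0  [1,0]  acc 0  |  →0  ↓0
  @1  [0,0]  acc 27  |  →27  ↓9
  @1  [1,0]  acc 5  |  →5  ↓5
  @2  [0,0]  acc 12  |  →12  ↓4
  @2  [1,0]  acc 9  |  →9  ↓9

register = 9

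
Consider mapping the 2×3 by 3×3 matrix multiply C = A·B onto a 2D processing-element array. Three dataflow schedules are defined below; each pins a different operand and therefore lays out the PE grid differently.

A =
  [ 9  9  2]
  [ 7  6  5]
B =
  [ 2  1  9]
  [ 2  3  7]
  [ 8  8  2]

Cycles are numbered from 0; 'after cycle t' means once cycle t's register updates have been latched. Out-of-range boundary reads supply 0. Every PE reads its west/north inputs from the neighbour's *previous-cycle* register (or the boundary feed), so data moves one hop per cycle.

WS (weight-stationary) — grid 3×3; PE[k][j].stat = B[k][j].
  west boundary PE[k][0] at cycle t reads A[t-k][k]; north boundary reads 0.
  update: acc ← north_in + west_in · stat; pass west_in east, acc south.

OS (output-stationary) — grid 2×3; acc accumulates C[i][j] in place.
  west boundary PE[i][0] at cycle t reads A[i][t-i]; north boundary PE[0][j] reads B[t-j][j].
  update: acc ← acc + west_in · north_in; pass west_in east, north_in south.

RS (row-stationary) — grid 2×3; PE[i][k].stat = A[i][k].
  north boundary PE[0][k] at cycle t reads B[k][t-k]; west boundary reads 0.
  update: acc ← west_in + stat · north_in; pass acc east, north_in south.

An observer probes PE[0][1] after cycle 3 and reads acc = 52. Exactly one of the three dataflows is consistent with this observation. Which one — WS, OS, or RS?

Under WS (3×3), PE[0][1]:
  [0] (0,1) acc=0 (h:0 v:0)
  [1] (0,1) acc=9 (h:9 v:9)
  [2] (0,1) acc=7 (h:7 v:7)
  [3] (0,1) acc=0 (h:0 v:0)
Under OS (2×3), PE[0][1]:
  [0] (0,1) acc=0 (h:0 v:0)
  [1] (0,1) acc=9 (h:9 v:1)
  [2] (0,1) acc=36 (h:9 v:3)
  [3] (0,1) acc=52 (h:2 v:8)
Under RS (2×3), PE[0][1]:
  [0] (0,1) acc=0 (h:0 v:0)
  [1] (0,1) acc=36 (h:36 v:2)
  [2] (0,1) acc=36 (h:36 v:3)
  [3] (0,1) acc=144 (h:144 v:7)

dataflow = OS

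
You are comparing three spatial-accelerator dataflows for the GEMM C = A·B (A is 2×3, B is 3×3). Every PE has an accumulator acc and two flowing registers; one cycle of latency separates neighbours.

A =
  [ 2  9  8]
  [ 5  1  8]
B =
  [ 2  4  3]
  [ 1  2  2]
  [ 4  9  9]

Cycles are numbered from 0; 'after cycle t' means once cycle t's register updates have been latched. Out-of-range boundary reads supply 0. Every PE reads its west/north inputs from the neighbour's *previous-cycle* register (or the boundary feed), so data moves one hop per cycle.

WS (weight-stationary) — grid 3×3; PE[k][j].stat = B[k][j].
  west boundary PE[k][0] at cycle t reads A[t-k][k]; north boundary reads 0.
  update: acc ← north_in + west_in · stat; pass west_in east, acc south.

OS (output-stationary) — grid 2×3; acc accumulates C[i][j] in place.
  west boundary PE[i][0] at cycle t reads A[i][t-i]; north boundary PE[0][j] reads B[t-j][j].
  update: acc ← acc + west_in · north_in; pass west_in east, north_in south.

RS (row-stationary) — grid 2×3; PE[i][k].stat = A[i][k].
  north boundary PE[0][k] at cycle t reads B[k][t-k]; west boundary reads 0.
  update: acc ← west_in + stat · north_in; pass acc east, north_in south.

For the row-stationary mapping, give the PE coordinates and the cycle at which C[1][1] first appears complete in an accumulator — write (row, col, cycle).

(row, col, cycle) = (1, 2, 4)

RS — PE[1][2] is where C[1][1] collects:
  step 0 · PE1,2: acc=0; fwd→0 fwd↓0
  step 1 · PE1,2: acc=0; fwd→0 fwd↓0
  step 2 · PE1,2: acc=0; fwd→0 fwd↓0
  step 3 · PE1,2: acc=43; fwd→43 fwd↓4
  step 4 · PE1,2: acc=94; fwd→94 fwd↓9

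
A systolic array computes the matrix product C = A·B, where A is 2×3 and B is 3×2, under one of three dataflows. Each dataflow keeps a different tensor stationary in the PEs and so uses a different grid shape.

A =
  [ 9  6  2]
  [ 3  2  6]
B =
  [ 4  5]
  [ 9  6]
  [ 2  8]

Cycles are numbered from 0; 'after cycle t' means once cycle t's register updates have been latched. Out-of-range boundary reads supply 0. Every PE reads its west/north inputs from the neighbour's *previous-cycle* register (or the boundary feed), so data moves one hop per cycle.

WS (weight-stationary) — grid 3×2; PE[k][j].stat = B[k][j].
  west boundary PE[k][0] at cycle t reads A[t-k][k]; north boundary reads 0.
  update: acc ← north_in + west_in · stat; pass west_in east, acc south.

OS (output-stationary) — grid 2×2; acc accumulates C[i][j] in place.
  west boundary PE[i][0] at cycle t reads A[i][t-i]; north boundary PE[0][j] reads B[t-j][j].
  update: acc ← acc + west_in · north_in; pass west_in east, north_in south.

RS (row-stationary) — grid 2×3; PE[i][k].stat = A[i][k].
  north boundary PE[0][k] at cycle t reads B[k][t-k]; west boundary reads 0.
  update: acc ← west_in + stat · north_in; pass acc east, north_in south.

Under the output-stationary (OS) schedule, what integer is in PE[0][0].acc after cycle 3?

Tracing OS — 2×2 array, target PE[0][0]:
  after 0 — PE[0][0] acc=36, pass-E 9, pass-S 4
  after 1 — PE[0][0] acc=90, pass-E 6, pass-S 9
  after 2 — PE[0][0] acc=94, pass-E 2, pass-S 2
  after 3 — PE[0][0] acc=94, pass-E 0, pass-S 0

PE[0][0].acc = 94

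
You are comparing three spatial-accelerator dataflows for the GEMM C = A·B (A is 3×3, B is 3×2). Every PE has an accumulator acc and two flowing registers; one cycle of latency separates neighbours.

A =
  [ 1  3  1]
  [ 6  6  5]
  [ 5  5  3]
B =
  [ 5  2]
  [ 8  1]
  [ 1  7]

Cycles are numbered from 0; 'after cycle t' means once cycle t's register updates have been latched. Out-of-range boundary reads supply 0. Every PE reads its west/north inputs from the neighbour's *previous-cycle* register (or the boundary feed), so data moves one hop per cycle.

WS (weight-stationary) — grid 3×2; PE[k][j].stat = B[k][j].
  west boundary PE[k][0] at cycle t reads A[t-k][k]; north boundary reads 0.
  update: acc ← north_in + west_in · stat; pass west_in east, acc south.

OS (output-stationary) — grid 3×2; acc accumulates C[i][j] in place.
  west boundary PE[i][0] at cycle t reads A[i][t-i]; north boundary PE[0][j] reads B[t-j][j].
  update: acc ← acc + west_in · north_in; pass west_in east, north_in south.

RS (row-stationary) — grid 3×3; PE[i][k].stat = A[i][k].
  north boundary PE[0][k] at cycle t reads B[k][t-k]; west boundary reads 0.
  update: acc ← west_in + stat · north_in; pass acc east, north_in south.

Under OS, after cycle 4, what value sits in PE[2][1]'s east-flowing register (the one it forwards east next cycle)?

register = 5

OS (3×2). Following PE[2][1] plus its west/north inputs:
  t=0 PE[1][1]: acc=0 h=0 v=0
  t=0 PE[2][0]: acc=0 h=0 v=0
  t=0 PE[2][1]: acc=0 h=0 v=0
  t=1 PE[1][1]: acc=0 h=0 v=0
  t=1 PE[2][0]: acc=0 h=0 v=0
  t=1 PE[2][1]: acc=0 h=0 v=0
  t=2 PE[1][1]: acc=12 h=6 v=2
  t=2 PE[2][0]: acc=25 h=5 v=5
  t=2 PE[2][1]: acc=0 h=0 v=0
  t=3 PE[1][1]: acc=18 h=6 v=1
  t=3 PE[2][0]: acc=65 h=5 v=8
  t=3 PE[2][1]: acc=10 h=5 v=2
  t=4 PE[1][1]: acc=53 h=5 v=7
  t=4 PE[2][0]: acc=68 h=3 v=1
  t=4 PE[2][1]: acc=15 h=5 v=1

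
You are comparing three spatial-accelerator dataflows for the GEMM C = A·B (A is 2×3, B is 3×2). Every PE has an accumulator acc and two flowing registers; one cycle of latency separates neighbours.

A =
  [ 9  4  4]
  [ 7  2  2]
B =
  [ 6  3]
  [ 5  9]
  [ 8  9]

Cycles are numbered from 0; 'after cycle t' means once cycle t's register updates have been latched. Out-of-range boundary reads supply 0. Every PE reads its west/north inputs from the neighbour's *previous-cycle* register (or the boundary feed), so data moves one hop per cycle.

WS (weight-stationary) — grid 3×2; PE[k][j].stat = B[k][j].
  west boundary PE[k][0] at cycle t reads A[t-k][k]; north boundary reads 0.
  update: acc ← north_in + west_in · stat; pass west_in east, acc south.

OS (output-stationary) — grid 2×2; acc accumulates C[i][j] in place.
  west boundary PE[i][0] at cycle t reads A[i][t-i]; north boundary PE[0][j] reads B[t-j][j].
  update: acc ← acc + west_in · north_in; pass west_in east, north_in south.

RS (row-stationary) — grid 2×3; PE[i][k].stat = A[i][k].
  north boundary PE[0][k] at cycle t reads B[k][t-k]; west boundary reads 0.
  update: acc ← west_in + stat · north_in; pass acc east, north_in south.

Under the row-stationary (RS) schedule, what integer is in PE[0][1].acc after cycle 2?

PE[0][1].acc = 63

RS 2×3: PE[0][1] cycle-by-cycle (with neighbour feeds):
  after 0 — PE[0][0] acc=54, pass-E 54, pass-S 6
  after 0 — PE[0][1] acc=0, pass-E 0, pass-S 0
  after 1 — PE[0][0] acc=27, pass-E 27, pass-S 3
  after 1 — PE[0][1] acc=74, pass-E 74, pass-S 5
  after 2 — PE[0][0] acc=0, pass-E 0, pass-S 0
  after 2 — PE[0][1] acc=63, pass-E 63, pass-S 9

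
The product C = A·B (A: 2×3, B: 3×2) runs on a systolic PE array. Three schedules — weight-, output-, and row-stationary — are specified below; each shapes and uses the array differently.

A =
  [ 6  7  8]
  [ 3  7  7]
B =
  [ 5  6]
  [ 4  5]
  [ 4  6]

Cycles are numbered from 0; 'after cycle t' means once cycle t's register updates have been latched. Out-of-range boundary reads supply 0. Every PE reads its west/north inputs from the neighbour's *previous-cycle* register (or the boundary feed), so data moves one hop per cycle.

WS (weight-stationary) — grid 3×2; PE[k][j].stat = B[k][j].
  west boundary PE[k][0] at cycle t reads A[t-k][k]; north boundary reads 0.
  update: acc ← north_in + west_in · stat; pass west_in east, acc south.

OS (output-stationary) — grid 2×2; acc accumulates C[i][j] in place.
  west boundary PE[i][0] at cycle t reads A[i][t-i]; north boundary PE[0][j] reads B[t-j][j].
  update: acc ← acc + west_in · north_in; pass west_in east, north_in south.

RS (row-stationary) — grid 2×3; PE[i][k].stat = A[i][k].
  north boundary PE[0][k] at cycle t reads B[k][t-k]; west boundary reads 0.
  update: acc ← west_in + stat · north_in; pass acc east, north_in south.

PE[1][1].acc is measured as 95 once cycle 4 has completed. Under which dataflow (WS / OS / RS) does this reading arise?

dataflow = OS

Under WS (3×2), PE[1][1]:
  @0  [1,1]  acc 0  |  →0  ↓0
  @1  [1,1]  acc 0  |  →0  ↓0
  @2  [1,1]  acc 71  |  →7  ↓71
  @3  [1,1]  acc 53  |  →7  ↓53
  @4  [1,1]  acc 0  |  →0  ↓0
Under OS (2×2), PE[1][1]:
  @0  [1,1]  acc 0  |  →0  ↓0
  @1  [1,1]  acc 0  |  →0  ↓0
  @2  [1,1]  acc 18  |  →3  ↓6
  @3  [1,1]  acc 53  |  →7  ↓5
  @4  [1,1]  acc 95  |  →7  ↓6
Under RS (2×3), PE[1][1]:
  @0  [1,1]  acc 0  |  →0  ↓0
  @1  [1,1]  acc 0  |  →0  ↓0
  @2  [1,1]  acc 43  |  →43  ↓4
  @3  [1,1]  acc 53  |  →53  ↓5
  @4  [1,1]  acc 0  |  →0  ↓0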